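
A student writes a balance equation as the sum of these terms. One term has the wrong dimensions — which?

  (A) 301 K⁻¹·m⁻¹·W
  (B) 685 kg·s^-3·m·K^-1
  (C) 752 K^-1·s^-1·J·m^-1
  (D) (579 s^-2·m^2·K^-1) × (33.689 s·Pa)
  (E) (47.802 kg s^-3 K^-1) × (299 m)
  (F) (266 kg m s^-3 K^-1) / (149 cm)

Reduce each to base SI dimensions:
  (A) W·m⁻¹·K⁻¹ = J·s⁻¹·m⁻¹·K⁻¹ = kg·m·s⁻³·K⁻¹
  (B) kg·m·s⁻³·K⁻¹
  (C) J·s⁻¹·m⁻¹·K⁻¹ = N·m·s⁻¹·m⁻¹·K⁻¹ = kg·m·s⁻³·K⁻¹
  (D) [m²·s⁻²·K⁻¹] · [kg·m⁻¹·s⁻¹] = kg·m·s⁻³·K⁻¹
  (E) [kg·s⁻³·K⁻¹] · [m] = kg·m·s⁻³·K⁻¹
  (F) [kg·m·s⁻³·K⁻¹] / [m] = kg·s⁻³·K⁻¹
All reduce to kg·m·s⁻³·K⁻¹ except (F), which is kg·s⁻³·K⁻¹.

(F)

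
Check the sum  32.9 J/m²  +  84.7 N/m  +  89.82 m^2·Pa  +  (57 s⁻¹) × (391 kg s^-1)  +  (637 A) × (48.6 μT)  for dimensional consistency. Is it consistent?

No

Reduce each to base SI dimensions:
  32.9 J/m²:  J·m⁻² = N·m·m⁻² = kg·s⁻²
  84.7 N/m:  N·m⁻¹ = kg·m·s⁻²·m⁻¹ = kg·s⁻²
  89.82 m^2·Pa:  Pa·m² = N·m⁻²·m² = kg·m·s⁻²
  (57 s⁻¹) × (391 kg s^-1):  [s⁻¹] · [kg·s⁻¹] = kg·s⁻²
  (637 A) × (48.6 μT):  [A] · [kg·s⁻²·A⁻¹] = kg·s⁻²
The terms do not share a single dimension (kg·m·s⁻² vs kg·s⁻²).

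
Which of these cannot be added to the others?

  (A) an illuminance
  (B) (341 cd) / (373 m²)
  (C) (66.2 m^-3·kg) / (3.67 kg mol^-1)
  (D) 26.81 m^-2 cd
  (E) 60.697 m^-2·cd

Expand each in SI base units:
  (A) [illuminance] = m⁻²·cd
  (B) [cd] / [m²] = m⁻²·cd
  (C) [kg·m⁻³] / [kg·mol⁻¹] = m⁻³·mol
  (D) m⁻²·cd
  (E) cd·m⁻² = m⁻²·cd
All reduce to m⁻²·cd except (C), which is m⁻³·mol.

(C)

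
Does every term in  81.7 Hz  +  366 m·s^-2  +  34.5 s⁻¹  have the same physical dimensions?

Expand each in SI base units:
  81.7 Hz:  Hz = s⁻¹
  366 m·s^-2:  m·s⁻²
  34.5 s⁻¹:  s⁻¹
The terms do not share a single dimension (m·s⁻² vs s⁻¹).

No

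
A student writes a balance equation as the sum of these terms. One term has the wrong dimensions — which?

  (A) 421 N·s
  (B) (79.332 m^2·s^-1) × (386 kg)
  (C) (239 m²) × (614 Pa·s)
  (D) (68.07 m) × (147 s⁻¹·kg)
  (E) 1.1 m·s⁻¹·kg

(B)

Work out the base dimensions of each:
  (A) N·s = kg·m·s⁻²·s = kg·m·s⁻¹
  (B) [m²·s⁻¹] · [kg] = kg·m²·s⁻¹
  (C) [m²] · [kg·m⁻¹·s⁻¹] = kg·m·s⁻¹
  (D) [m] · [kg·s⁻¹] = kg·m·s⁻¹
  (E) kg·m·s⁻¹
All reduce to kg·m·s⁻¹ except (B), which is kg·m²·s⁻¹.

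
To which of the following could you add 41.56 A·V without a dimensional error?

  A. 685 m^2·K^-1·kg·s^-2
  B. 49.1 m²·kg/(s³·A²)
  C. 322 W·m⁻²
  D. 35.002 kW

D.

Reference: V·A = J·C⁻¹·A = kg·m²·s⁻³.
Each option:
  A. kg·m²·s⁻²·K⁻¹
  B. kg·m²·s⁻³·A⁻²
  C. W·m⁻² = J·s⁻¹·m⁻² = kg·s⁻³
  D. W = J·s⁻¹ = kg·m²·s⁻³  ← same
Only D. matches kg·m²·s⁻³.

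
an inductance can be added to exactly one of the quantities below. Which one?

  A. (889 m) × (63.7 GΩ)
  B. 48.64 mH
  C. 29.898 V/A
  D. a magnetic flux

B.

Reference: [inductance] = kg·m²·s⁻²·A⁻².
Each option:
  A. [m] · [kg·m²·s⁻³·A⁻²] = kg·m³·s⁻³·A⁻²
  B. H = V·s·A⁻¹ = kg·m²·s⁻²·A⁻²  ← same
  C. V·A⁻¹ = J·C⁻¹·A⁻¹ = kg·m²·s⁻³·A⁻²
  D. [magnetic flux] = kg·m²·s⁻²·A⁻¹
Only B. matches kg·m²·s⁻²·A⁻².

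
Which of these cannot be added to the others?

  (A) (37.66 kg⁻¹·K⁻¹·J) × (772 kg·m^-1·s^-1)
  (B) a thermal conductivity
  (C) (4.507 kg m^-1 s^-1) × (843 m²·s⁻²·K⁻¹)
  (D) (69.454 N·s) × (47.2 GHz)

(D)

Expand each in SI base units:
  (A) [m²·s⁻²·K⁻¹] · [kg·m⁻¹·s⁻¹] = kg·m·s⁻³·K⁻¹
  (B) [thermal conductivity] = kg·m·s⁻³·K⁻¹
  (C) [kg·m⁻¹·s⁻¹] · [m²·s⁻²·K⁻¹] = kg·m·s⁻³·K⁻¹
  (D) [kg·m·s⁻¹] · [s⁻¹] = kg·m·s⁻²
All reduce to kg·m·s⁻³·K⁻¹ except (D), which is kg·m·s⁻².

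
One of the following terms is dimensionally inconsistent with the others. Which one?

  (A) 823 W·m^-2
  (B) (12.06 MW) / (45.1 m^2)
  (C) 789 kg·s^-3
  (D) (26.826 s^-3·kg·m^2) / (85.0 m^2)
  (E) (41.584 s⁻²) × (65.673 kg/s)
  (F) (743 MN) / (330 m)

Expand each in SI base units:
  (A) W·m⁻² = J·s⁻¹·m⁻² = kg·s⁻³
  (B) [kg·m²·s⁻³] / [m²] = kg·s⁻³
  (C) kg·s⁻³
  (D) [kg·m²·s⁻³] / [m²] = kg·s⁻³
  (E) [s⁻²] · [kg·s⁻¹] = kg·s⁻³
  (F) [kg·m·s⁻²] / [m] = kg·s⁻²
All reduce to kg·s⁻³ except (F), which is kg·s⁻².

(F)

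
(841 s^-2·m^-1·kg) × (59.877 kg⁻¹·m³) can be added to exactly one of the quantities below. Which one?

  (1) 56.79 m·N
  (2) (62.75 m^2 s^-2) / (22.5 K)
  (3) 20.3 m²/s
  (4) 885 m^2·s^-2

(4)

Reference: [kg·m⁻¹·s⁻²] · [kg⁻¹·m³] = m²·s⁻².
Each option:
  (1) N·m = kg·m·s⁻²·m = kg·m²·s⁻²
  (2) [m²·s⁻²] / [K] = m²·s⁻²·K⁻¹
  (3) m²·s⁻¹
  (4) m²·s⁻²  ← same
Only (4) matches m²·s⁻².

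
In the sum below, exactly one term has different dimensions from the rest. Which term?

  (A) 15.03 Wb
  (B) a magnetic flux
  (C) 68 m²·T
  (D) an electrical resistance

Work out the base dimensions of each:
  (A) Wb = V·s = kg·m²·s⁻²·A⁻¹
  (B) [magnetic flux] = kg·m²·s⁻²·A⁻¹
  (C) T·m² = Wb·m⁻²·m² = kg·m²·s⁻²·A⁻¹
  (D) [electrical resistance] = kg·m²·s⁻³·A⁻²
All reduce to kg·m²·s⁻²·A⁻¹ except (D), which is kg·m²·s⁻³·A⁻².

(D)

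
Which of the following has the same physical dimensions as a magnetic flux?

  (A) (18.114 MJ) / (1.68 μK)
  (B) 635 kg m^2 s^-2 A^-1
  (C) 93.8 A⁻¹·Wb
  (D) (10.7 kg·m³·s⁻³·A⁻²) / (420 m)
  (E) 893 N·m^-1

Reference: [magnetic flux] = kg·m²·s⁻²·A⁻¹.
Each option:
  (A) [kg·m²·s⁻²] / [K] = kg·m²·s⁻²·K⁻¹
  (B) kg·m²·s⁻²·A⁻¹  ← same
  (C) Wb·A⁻¹ = V·s·A⁻¹ = kg·m²·s⁻²·A⁻²
  (D) [kg·m³·s⁻³·A⁻²] / [m] = kg·m²·s⁻³·A⁻²
  (E) N·m⁻¹ = kg·m·s⁻²·m⁻¹ = kg·s⁻²
Only (B) matches kg·m²·s⁻²·A⁻¹.

(B)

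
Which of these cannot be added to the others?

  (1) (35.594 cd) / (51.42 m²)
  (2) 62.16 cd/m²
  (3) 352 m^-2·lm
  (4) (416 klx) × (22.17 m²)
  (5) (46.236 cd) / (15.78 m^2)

Reduce each to base SI dimensions:
  (1) [cd] / [m²] = m⁻²·cd
  (2) cd·m⁻² = m⁻²·cd
  (3) lm·m⁻² = cd·m⁻² = m⁻²·cd
  (4) [m⁻²·cd] · [m²] = cd
  (5) [cd] / [m²] = m⁻²·cd
All reduce to m⁻²·cd except (4), which is cd.

(4)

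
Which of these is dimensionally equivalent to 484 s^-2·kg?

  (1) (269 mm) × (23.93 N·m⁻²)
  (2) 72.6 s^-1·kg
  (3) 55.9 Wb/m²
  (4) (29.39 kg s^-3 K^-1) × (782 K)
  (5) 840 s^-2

Reference: kg·s⁻².
Each option:
  (1) [m] · [kg·m⁻¹·s⁻²] = kg·s⁻²  ← same
  (2) kg·s⁻¹
  (3) Wb·m⁻² = V·s·m⁻² = kg·s⁻²·A⁻¹
  (4) [kg·s⁻³·K⁻¹] · [K] = kg·s⁻³
  (5) s⁻²
Only (1) matches kg·s⁻².

(1)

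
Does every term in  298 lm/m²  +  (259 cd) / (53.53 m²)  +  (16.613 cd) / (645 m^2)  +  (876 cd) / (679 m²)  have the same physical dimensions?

Yes

Expand each in SI base units:
  298 lm/m²:  lm·m⁻² = cd·m⁻² = m⁻²·cd
  (259 cd) / (53.53 m²):  [cd] / [m²] = m⁻²·cd
  (16.613 cd) / (645 m^2):  [cd] / [m²] = m⁻²·cd
  (876 cd) / (679 m²):  [cd] / [m²] = m⁻²·cd
Every term reduces to m⁻²·cd.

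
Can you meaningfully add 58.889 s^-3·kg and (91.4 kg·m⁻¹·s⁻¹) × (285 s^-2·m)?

Yes

Reduce each to base SI dimensions:
  58.889 s^-3·kg:  kg·s⁻³
  (91.4 kg·m⁻¹·s⁻¹) × (285 s^-2·m):  [kg·m⁻¹·s⁻¹] · [m·s⁻²] = kg·s⁻³
Both are kg·s⁻³, so they have the same dimensions and can be added.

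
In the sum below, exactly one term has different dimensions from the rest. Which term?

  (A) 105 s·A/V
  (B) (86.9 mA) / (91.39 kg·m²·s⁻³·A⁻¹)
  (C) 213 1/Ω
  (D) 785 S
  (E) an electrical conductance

(A)

Expand each in SI base units:
  (A) A·s·V⁻¹ = A·s·(J·C⁻¹)⁻¹ = kg⁻¹·m⁻²·s⁴·A²
  (B) [A] / [kg·m²·s⁻³·A⁻¹] = kg⁻¹·m⁻²·s³·A²
  (C) Ω⁻¹ = (V·A⁻¹)⁻¹ = kg⁻¹·m⁻²·s³·A²
  (D) S = Ω⁻¹ = kg⁻¹·m⁻²·s³·A²
  (E) [electrical conductance] = kg⁻¹·m⁻²·s³·A²
All reduce to kg⁻¹·m⁻²·s³·A² except (A), which is kg⁻¹·m⁻²·s⁴·A².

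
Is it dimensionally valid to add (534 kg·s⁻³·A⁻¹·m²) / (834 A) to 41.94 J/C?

No

Work out the base dimensions of each:
  (534 kg·s⁻³·A⁻¹·m²) / (834 A):  [kg·m²·s⁻³·A⁻¹] / [A] = kg·m²·s⁻³·A⁻²
  41.94 J/C:  J·C⁻¹ = N·m·(s·A)⁻¹ = kg·m²·s⁻³·A⁻¹
kg·m²·s⁻³·A⁻² ≠ kg·m²·s⁻³·A⁻¹, so they cannot be added.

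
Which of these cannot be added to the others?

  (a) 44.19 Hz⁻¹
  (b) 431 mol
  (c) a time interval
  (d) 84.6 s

(b)

Work out the base dimensions of each:
  (a) Hz⁻¹ = (s⁻¹)⁻¹ = s
  (b) mol
  (c) [time interval] = s
  (d) s
All reduce to s except (b), which is mol.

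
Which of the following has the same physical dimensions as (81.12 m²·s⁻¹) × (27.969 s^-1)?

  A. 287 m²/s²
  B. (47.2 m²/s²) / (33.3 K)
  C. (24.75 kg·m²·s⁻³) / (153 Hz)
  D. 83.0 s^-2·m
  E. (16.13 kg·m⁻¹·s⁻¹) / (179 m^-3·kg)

Reference: [m²·s⁻¹] · [s⁻¹] = m²·s⁻².
Each option:
  A. m²·s⁻²  ← same
  B. [m²·s⁻²] / [K] = m²·s⁻²·K⁻¹
  C. [kg·m²·s⁻³] / [s⁻¹] = kg·m²·s⁻²
  D. m·s⁻²
  E. [kg·m⁻¹·s⁻¹] / [kg·m⁻³] = m²·s⁻¹
Only A. matches m²·s⁻².

A.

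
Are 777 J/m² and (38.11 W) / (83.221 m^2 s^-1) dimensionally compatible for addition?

Dimensions:
  777 J/m²:  J·m⁻² = N·m·m⁻² = kg·s⁻²
  (38.11 W) / (83.221 m^2 s^-1):  [kg·m²·s⁻³] / [m²·s⁻¹] = kg·s⁻²
Both are kg·s⁻², so they have the same dimensions and can be added.

Yes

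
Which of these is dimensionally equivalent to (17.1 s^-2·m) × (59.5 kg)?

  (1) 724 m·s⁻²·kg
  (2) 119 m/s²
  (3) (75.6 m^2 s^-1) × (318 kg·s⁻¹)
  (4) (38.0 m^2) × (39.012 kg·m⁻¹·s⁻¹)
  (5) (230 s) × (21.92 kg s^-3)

(1)

Reference: [m·s⁻²] · [kg] = kg·m·s⁻².
Each option:
  (1) kg·m·s⁻²  ← same
  (2) m·s⁻²
  (3) [m²·s⁻¹] · [kg·s⁻¹] = kg·m²·s⁻²
  (4) [m²] · [kg·m⁻¹·s⁻¹] = kg·m·s⁻¹
  (5) [s] · [kg·s⁻³] = kg·s⁻²
Only (1) matches kg·m·s⁻².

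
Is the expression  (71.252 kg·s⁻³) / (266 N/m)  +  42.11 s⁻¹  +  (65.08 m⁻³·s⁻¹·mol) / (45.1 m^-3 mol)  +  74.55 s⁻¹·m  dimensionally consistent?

Work out the base dimensions of each:
  (71.252 kg·s⁻³) / (266 N/m):  [kg·s⁻³] / [kg·s⁻²] = s⁻¹
  42.11 s⁻¹:  s⁻¹
  (65.08 m⁻³·s⁻¹·mol) / (45.1 m^-3 mol):  [m⁻³·s⁻¹·mol] / [m⁻³·mol] = s⁻¹
  74.55 s⁻¹·m:  m·s⁻¹
The terms do not share a single dimension (m·s⁻¹ vs s⁻¹).

No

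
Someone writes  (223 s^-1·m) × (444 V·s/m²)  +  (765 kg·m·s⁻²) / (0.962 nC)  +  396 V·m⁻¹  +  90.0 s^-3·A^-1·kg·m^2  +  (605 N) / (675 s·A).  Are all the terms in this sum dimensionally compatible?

No

Dimensions:
  (223 s^-1·m) × (444 V·s/m²):  [m·s⁻¹] · [kg·s⁻²·A⁻¹] = kg·m·s⁻³·A⁻¹
  (765 kg·m·s⁻²) / (0.962 nC):  [kg·m·s⁻²] / [s·A] = kg·m·s⁻³·A⁻¹
  396 V·m⁻¹:  V·m⁻¹ = J·C⁻¹·m⁻¹ = kg·m·s⁻³·A⁻¹
  90.0 s^-3·A^-1·kg·m^2:  kg·m²·s⁻³·A⁻¹
  (605 N) / (675 s·A):  [kg·m·s⁻²] / [s·A] = kg·m·s⁻³·A⁻¹
The terms do not share a single dimension (kg·m²·s⁻³·A⁻¹ vs kg·m·s⁻³·A⁻¹).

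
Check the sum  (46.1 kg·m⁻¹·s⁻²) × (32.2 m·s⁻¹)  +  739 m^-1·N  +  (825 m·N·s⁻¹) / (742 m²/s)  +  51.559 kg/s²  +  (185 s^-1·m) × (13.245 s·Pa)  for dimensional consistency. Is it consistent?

Expand each in SI base units:
  (46.1 kg·m⁻¹·s⁻²) × (32.2 m·s⁻¹):  [kg·m⁻¹·s⁻²] · [m·s⁻¹] = kg·s⁻³
  739 m^-1·N:  N·m⁻¹ = kg·m·s⁻²·m⁻¹ = kg·s⁻²
  (825 m·N·s⁻¹) / (742 m²/s):  [kg·m²·s⁻³] / [m²·s⁻¹] = kg·s⁻²
  51.559 kg/s²:  kg·s⁻²
  (185 s^-1·m) × (13.245 s·Pa):  [m·s⁻¹] · [kg·m⁻¹·s⁻¹] = kg·s⁻²
The terms do not share a single dimension (kg·s⁻² vs kg·s⁻³).

No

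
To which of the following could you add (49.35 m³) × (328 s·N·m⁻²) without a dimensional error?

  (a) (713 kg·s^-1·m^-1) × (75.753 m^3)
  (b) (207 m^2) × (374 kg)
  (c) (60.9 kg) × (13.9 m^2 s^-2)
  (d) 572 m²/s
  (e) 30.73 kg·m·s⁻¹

(a)

Reference: [m³] · [kg·m⁻¹·s⁻¹] = kg·m²·s⁻¹.
Each option:
  (a) [kg·m⁻¹·s⁻¹] · [m³] = kg·m²·s⁻¹  ← same
  (b) [m²] · [kg] = kg·m²
  (c) [kg] · [m²·s⁻²] = kg·m²·s⁻²
  (d) m²·s⁻¹
  (e) kg·m·s⁻¹
Only (a) matches kg·m²·s⁻¹.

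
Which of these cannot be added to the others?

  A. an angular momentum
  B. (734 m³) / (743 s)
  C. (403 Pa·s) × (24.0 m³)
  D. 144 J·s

Reduce each to base SI dimensions:
  A. [angular momentum] = kg·m²·s⁻¹
  B. [m³] / [s] = m³·s⁻¹
  C. [kg·m⁻¹·s⁻¹] · [m³] = kg·m²·s⁻¹
  D. J·s = N·m·s = kg·m²·s⁻¹
All reduce to kg·m²·s⁻¹ except B., which is m³·s⁻¹.

B.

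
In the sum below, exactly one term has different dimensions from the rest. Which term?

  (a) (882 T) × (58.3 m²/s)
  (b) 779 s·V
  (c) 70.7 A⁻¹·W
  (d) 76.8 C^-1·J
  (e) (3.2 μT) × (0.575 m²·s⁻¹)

(b)

Expand each in SI base units:
  (a) [kg·s⁻²·A⁻¹] · [m²·s⁻¹] = kg·m²·s⁻³·A⁻¹
  (b) V·s = J·C⁻¹·s = kg·m²·s⁻²·A⁻¹
  (c) W·A⁻¹ = J·s⁻¹·A⁻¹ = kg·m²·s⁻³·A⁻¹
  (d) J·C⁻¹ = N·m·(s·A)⁻¹ = kg·m²·s⁻³·A⁻¹
  (e) [kg·s⁻²·A⁻¹] · [m²·s⁻¹] = kg·m²·s⁻³·A⁻¹
All reduce to kg·m²·s⁻³·A⁻¹ except (b), which is kg·m²·s⁻²·A⁻¹.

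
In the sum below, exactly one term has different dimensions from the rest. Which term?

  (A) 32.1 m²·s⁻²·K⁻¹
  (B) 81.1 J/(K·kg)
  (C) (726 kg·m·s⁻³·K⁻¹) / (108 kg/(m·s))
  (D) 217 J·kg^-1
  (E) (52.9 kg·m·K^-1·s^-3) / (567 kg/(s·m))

(D)

In SI base units:
  (A) m²·s⁻²·K⁻¹
  (B) J·kg⁻¹·K⁻¹ = N·m·kg⁻¹·K⁻¹ = m²·s⁻²·K⁻¹
  (C) [kg·m·s⁻³·K⁻¹] / [kg·m⁻¹·s⁻¹] = m²·s⁻²·K⁻¹
  (D) J·kg⁻¹ = N·m·kg⁻¹ = m²·s⁻²
  (E) [kg·m·s⁻³·K⁻¹] / [kg·m⁻¹·s⁻¹] = m²·s⁻²·K⁻¹
All reduce to m²·s⁻²·K⁻¹ except (D), which is m²·s⁻².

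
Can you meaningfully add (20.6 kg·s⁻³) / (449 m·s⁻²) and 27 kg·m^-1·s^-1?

Yes

In SI base units:
  (20.6 kg·s⁻³) / (449 m·s⁻²):  [kg·s⁻³] / [m·s⁻²] = kg·m⁻¹·s⁻¹
  27 kg·m^-1·s^-1:  kg·m⁻¹·s⁻¹
Both are kg·m⁻¹·s⁻¹, so they have the same dimensions and can be added.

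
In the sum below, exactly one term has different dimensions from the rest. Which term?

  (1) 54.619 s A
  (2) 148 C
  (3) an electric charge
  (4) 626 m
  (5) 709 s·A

Dimensions:
  (1) s·A
  (2) C = s·A
  (3) [electric charge] = s·A
  (4) m
  (5) A·s = s·A
All reduce to s·A except (4), which is m.

(4)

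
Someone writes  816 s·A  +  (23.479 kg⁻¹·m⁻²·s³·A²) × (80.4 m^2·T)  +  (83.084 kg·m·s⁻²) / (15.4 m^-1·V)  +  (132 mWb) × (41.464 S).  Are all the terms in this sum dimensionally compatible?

Reduce each to base SI dimensions:
  816 s·A:  A·s = s·A
  (23.479 kg⁻¹·m⁻²·s³·A²) × (80.4 m^2·T):  [kg⁻¹·m⁻²·s³·A²] · [kg·m²·s⁻²·A⁻¹] = s·A
  (83.084 kg·m·s⁻²) / (15.4 m^-1·V):  [kg·m·s⁻²] / [kg·m·s⁻³·A⁻¹] = s·A
  (132 mWb) × (41.464 S):  [kg·m²·s⁻²·A⁻¹] · [kg⁻¹·m⁻²·s³·A²] = s·A
Every term reduces to s·A.

Yes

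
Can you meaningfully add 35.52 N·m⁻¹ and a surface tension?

Yes

Dimensions:
  35.52 N·m⁻¹:  N·m⁻¹ = kg·m·s⁻²·m⁻¹ = kg·s⁻²
  a surface tension:  [surface tension] = kg·s⁻²
Both are kg·s⁻², so they have the same dimensions and can be added.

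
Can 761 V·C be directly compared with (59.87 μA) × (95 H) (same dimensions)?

No

Dimensions:
  761 V·C:  C·V = s·A·J·C⁻¹ = kg·m²·s⁻²
  (59.87 μA) × (95 H):  [A] · [kg·m²·s⁻²·A⁻²] = kg·m²·s⁻²·A⁻¹
kg·m²·s⁻² ≠ kg·m²·s⁻²·A⁻¹, so they cannot be added.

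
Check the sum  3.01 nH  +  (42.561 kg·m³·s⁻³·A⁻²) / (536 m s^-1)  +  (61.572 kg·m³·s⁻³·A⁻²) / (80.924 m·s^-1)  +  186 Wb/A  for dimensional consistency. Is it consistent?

In SI base units:
  3.01 nH:  H = V·s·A⁻¹ = kg·m²·s⁻²·A⁻²
  (42.561 kg·m³·s⁻³·A⁻²) / (536 m s^-1):  [kg·m³·s⁻³·A⁻²] / [m·s⁻¹] = kg·m²·s⁻²·A⁻²
  (61.572 kg·m³·s⁻³·A⁻²) / (80.924 m·s^-1):  [kg·m³·s⁻³·A⁻²] / [m·s⁻¹] = kg·m²·s⁻²·A⁻²
  186 Wb/A:  Wb·A⁻¹ = V·s·A⁻¹ = kg·m²·s⁻²·A⁻²
Every term reduces to kg·m²·s⁻²·A⁻².

Yes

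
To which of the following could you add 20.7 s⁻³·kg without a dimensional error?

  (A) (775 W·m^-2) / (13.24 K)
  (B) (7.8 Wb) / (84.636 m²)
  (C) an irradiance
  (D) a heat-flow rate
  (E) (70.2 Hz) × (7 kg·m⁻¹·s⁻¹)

Reference: kg·s⁻³.
Each option:
  (A) [kg·s⁻³] / [K] = kg·s⁻³·K⁻¹
  (B) [kg·m²·s⁻²·A⁻¹] / [m²] = kg·s⁻²·A⁻¹
  (C) [irradiance] = kg·s⁻³  ← same
  (D) [heat-flow rate] = kg·m²·s⁻³
  (E) [s⁻¹] · [kg·m⁻¹·s⁻¹] = kg·m⁻¹·s⁻²
Only (C) matches kg·s⁻³.

(C)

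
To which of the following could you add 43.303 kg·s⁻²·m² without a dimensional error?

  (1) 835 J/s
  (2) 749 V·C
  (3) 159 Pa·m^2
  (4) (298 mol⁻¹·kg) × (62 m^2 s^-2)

(2)

Reference: kg·m²·s⁻².
Each option:
  (1) J·s⁻¹ = N·m·s⁻¹ = kg·m²·s⁻³
  (2) C·V = s·A·J·C⁻¹ = kg·m²·s⁻²  ← same
  (3) Pa·m² = N·m⁻²·m² = kg·m·s⁻²
  (4) [kg·mol⁻¹] · [m²·s⁻²] = kg·m²·s⁻²·mol⁻¹
Only (2) matches kg·m²·s⁻².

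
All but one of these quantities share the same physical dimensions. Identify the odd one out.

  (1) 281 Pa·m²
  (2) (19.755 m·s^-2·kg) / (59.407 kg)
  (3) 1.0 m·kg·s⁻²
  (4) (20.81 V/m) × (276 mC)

(2)

In SI base units:
  (1) Pa·m² = N·m⁻²·m² = kg·m·s⁻²
  (2) [kg·m·s⁻²] / [kg] = m·s⁻²
  (3) kg·m·s⁻²
  (4) [kg·m·s⁻³·A⁻¹] · [s·A] = kg·m·s⁻²
All reduce to kg·m·s⁻² except (2), which is m·s⁻².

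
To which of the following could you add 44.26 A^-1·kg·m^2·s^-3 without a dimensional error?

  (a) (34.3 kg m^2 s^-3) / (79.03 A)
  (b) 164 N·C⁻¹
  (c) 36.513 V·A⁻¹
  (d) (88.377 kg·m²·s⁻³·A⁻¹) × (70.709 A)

Reference: kg·m²·s⁻³·A⁻¹.
Each option:
  (a) [kg·m²·s⁻³] / [A] = kg·m²·s⁻³·A⁻¹  ← same
  (b) N·C⁻¹ = kg·m·s⁻²·(s·A)⁻¹ = kg·m·s⁻³·A⁻¹
  (c) V·A⁻¹ = J·C⁻¹·A⁻¹ = kg·m²·s⁻³·A⁻²
  (d) [kg·m²·s⁻³·A⁻¹] · [A] = kg·m²·s⁻³
Only (a) matches kg·m²·s⁻³·A⁻¹.

(a)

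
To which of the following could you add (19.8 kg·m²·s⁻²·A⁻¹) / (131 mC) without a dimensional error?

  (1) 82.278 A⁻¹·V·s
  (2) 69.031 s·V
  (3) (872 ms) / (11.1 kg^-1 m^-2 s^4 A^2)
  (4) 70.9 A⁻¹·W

Reference: [kg·m²·s⁻²·A⁻¹] / [s·A] = kg·m²·s⁻³·A⁻².
Each option:
  (1) V·s·A⁻¹ = J·C⁻¹·s·A⁻¹ = kg·m²·s⁻²·A⁻²
  (2) V·s = J·C⁻¹·s = kg·m²·s⁻²·A⁻¹
  (3) [s] / [kg⁻¹·m⁻²·s⁴·A²] = kg·m²·s⁻³·A⁻²  ← same
  (4) W·A⁻¹ = J·s⁻¹·A⁻¹ = kg·m²·s⁻³·A⁻¹
Only (3) matches kg·m²·s⁻³·A⁻².

(3)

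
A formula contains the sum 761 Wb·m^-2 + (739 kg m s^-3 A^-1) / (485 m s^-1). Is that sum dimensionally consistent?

Reduce each to base SI dimensions:
  761 Wb·m^-2:  Wb·m⁻² = V·s·m⁻² = kg·s⁻²·A⁻¹
  (739 kg m s^-3 A^-1) / (485 m s^-1):  [kg·m·s⁻³·A⁻¹] / [m·s⁻¹] = kg·s⁻²·A⁻¹
Both are kg·s⁻²·A⁻¹, so they have the same dimensions and can be added.

Yes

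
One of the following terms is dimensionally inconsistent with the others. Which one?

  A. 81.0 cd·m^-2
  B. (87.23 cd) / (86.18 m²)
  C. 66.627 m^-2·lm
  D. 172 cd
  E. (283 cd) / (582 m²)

D.

Work out the base dimensions of each:
  A. cd·m⁻² = m⁻²·cd
  B. [cd] / [m²] = m⁻²·cd
  C. lm·m⁻² = cd·m⁻² = m⁻²·cd
  D. cd
  E. [cd] / [m²] = m⁻²·cd
All reduce to m⁻²·cd except D., which is cd.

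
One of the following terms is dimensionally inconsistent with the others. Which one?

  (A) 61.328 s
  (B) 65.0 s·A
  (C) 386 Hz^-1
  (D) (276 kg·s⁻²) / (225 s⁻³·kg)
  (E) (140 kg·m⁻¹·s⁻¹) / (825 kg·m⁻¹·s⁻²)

(B)

Dimensions:
  (A) s
  (B) A·s = s·A
  (C) Hz⁻¹ = (s⁻¹)⁻¹ = s
  (D) [kg·s⁻²] / [kg·s⁻³] = s
  (E) [kg·m⁻¹·s⁻¹] / [kg·m⁻¹·s⁻²] = s
All reduce to s except (B), which is s·A.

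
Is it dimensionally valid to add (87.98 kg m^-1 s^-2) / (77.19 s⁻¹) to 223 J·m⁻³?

In SI base units:
  (87.98 kg m^-1 s^-2) / (77.19 s⁻¹):  [kg·m⁻¹·s⁻²] / [s⁻¹] = kg·m⁻¹·s⁻¹
  223 J·m⁻³:  J·m⁻³ = N·m·m⁻³ = kg·m⁻¹·s⁻²
kg·m⁻¹·s⁻¹ ≠ kg·m⁻¹·s⁻², so they cannot be added.

No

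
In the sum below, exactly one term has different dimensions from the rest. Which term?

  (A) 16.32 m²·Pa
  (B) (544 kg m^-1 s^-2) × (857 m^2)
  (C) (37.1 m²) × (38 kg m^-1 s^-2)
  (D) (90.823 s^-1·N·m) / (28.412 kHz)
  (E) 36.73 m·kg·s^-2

(D)

In SI base units:
  (A) Pa·m² = N·m⁻²·m² = kg·m·s⁻²
  (B) [kg·m⁻¹·s⁻²] · [m²] = kg·m·s⁻²
  (C) [m²] · [kg·m⁻¹·s⁻²] = kg·m·s⁻²
  (D) [kg·m²·s⁻³] / [s⁻¹] = kg·m²·s⁻²
  (E) kg·m·s⁻²
All reduce to kg·m·s⁻² except (D), which is kg·m²·s⁻².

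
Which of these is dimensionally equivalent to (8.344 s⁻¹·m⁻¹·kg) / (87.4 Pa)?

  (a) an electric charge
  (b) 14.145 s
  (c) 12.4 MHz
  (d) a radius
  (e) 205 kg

Reference: [kg·m⁻¹·s⁻¹] / [kg·m⁻¹·s⁻²] = s.
Each option:
  (a) [electric charge] = s·A
  (b) s  ← same
  (c) Hz = s⁻¹
  (d) [radius] = m
  (e) kg
Only (b) matches s.

(b)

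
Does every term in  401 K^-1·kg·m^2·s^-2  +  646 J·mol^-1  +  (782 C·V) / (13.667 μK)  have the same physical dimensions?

No

Expand each in SI base units:
  401 K^-1·kg·m^2·s^-2:  kg·m²·s⁻²·K⁻¹
  646 J·mol^-1:  J·mol⁻¹ = N·m·mol⁻¹ = kg·m²·s⁻²·mol⁻¹
  (782 C·V) / (13.667 μK):  [kg·m²·s⁻²] / [K] = kg·m²·s⁻²·K⁻¹
The terms do not share a single dimension (kg·m²·s⁻²·K⁻¹ vs kg·m²·s⁻²·mol⁻¹).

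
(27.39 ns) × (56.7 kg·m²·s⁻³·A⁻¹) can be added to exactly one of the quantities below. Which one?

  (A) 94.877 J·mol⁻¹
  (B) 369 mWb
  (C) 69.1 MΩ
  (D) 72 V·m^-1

Reference: [s] · [kg·m²·s⁻³·A⁻¹] = kg·m²·s⁻²·A⁻¹.
Each option:
  (A) J·mol⁻¹ = N·m·mol⁻¹ = kg·m²·s⁻²·mol⁻¹
  (B) Wb = V·s = kg·m²·s⁻²·A⁻¹  ← same
  (C) Ω = V·A⁻¹ = kg·m²·s⁻³·A⁻²
  (D) V·m⁻¹ = J·C⁻¹·m⁻¹ = kg·m·s⁻³·A⁻¹
Only (B) matches kg·m²·s⁻²·A⁻¹.

(B)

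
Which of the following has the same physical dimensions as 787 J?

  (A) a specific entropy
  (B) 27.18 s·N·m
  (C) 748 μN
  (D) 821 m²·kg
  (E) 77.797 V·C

Reference: J = N·m = kg·m²·s⁻².
Each option:
  (A) [specific entropy] = m²·s⁻²·K⁻¹
  (B) N·m·s = kg·m·s⁻²·m·s = kg·m²·s⁻¹
  (C) N = kg·m·s⁻²
  (D) kg·m²
  (E) C·V = s·A·J·C⁻¹ = kg·m²·s⁻²  ← same
Only (E) matches kg·m²·s⁻².

(E)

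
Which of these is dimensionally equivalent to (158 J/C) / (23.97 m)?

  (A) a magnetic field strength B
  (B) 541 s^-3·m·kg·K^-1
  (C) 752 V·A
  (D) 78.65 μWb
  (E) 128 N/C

Reference: [kg·m²·s⁻³·A⁻¹] / [m] = kg·m·s⁻³·A⁻¹.
Each option:
  (A) [magnetic field strength B] = kg·s⁻²·A⁻¹
  (B) kg·m·s⁻³·K⁻¹
  (C) V·A = J·C⁻¹·A = kg·m²·s⁻³
  (D) Wb = V·s = kg·m²·s⁻²·A⁻¹
  (E) N·C⁻¹ = kg·m·s⁻²·(s·A)⁻¹ = kg·m·s⁻³·A⁻¹  ← same
Only (E) matches kg·m·s⁻³·A⁻¹.

(E)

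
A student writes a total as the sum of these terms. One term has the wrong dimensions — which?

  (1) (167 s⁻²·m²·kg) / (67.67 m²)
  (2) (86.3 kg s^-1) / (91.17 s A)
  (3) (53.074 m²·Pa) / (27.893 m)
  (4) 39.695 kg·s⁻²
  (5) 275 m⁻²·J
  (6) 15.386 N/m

(2)

In SI base units:
  (1) [kg·m²·s⁻²] / [m²] = kg·s⁻²
  (2) [kg·s⁻¹] / [s·A] = kg·s⁻²·A⁻¹
  (3) [kg·m·s⁻²] / [m] = kg·s⁻²
  (4) kg·s⁻²
  (5) J·m⁻² = N·m·m⁻² = kg·s⁻²
  (6) N·m⁻¹ = kg·m·s⁻²·m⁻¹ = kg·s⁻²
All reduce to kg·s⁻² except (2), which is kg·s⁻²·A⁻¹.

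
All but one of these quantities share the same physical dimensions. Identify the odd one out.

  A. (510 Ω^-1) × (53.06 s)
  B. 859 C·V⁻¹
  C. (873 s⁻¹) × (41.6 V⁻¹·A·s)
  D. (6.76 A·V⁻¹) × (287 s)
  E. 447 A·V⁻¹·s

Dimensions:
  A. [kg⁻¹·m⁻²·s³·A²] · [s] = kg⁻¹·m⁻²·s⁴·A²
  B. C·V⁻¹ = s·A·(J·C⁻¹)⁻¹ = kg⁻¹·m⁻²·s⁴·A²
  C. [s⁻¹] · [kg⁻¹·m⁻²·s⁴·A²] = kg⁻¹·m⁻²·s³·A²
  D. [kg⁻¹·m⁻²·s³·A²] · [s] = kg⁻¹·m⁻²·s⁴·A²
  E. A·s·V⁻¹ = A·s·(J·C⁻¹)⁻¹ = kg⁻¹·m⁻²·s⁴·A²
All reduce to kg⁻¹·m⁻²·s⁴·A² except C., which is kg⁻¹·m⁻²·s³·A².

C.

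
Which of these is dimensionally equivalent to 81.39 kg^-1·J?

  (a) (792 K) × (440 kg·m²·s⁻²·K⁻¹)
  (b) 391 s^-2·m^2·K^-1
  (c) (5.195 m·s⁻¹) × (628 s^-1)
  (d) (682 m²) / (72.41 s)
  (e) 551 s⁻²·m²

(e)

Reference: J·kg⁻¹ = N·m·kg⁻¹ = m²·s⁻².
Each option:
  (a) [K] · [kg·m²·s⁻²·K⁻¹] = kg·m²·s⁻²
  (b) m²·s⁻²·K⁻¹
  (c) [m·s⁻¹] · [s⁻¹] = m·s⁻²
  (d) [m²] / [s] = m²·s⁻¹
  (e) m²·s⁻²  ← same
Only (e) matches m²·s⁻².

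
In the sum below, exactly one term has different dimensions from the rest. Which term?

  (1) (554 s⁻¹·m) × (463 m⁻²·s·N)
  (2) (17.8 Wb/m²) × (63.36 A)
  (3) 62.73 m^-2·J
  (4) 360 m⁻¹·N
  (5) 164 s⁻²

(5)

Reduce each to base SI dimensions:
  (1) [m·s⁻¹] · [kg·m⁻¹·s⁻¹] = kg·s⁻²
  (2) [kg·s⁻²·A⁻¹] · [A] = kg·s⁻²
  (3) J·m⁻² = N·m·m⁻² = kg·s⁻²
  (4) N·m⁻¹ = kg·m·s⁻²·m⁻¹ = kg·s⁻²
  (5) s⁻²
All reduce to kg·s⁻² except (5), which is s⁻².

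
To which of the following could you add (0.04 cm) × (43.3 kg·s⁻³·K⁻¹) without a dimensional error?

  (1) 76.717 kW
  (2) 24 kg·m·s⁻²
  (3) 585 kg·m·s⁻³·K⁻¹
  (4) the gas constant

Reference: [m] · [kg·s⁻³·K⁻¹] = kg·m·s⁻³·K⁻¹.
Each option:
  (1) W = J·s⁻¹ = kg·m²·s⁻³
  (2) kg·m·s⁻²
  (3) kg·m·s⁻³·K⁻¹  ← same
  (4) [gas constant] = kg·m²·s⁻²·K⁻¹·mol⁻¹
Only (3) matches kg·m·s⁻³·K⁻¹.

(3)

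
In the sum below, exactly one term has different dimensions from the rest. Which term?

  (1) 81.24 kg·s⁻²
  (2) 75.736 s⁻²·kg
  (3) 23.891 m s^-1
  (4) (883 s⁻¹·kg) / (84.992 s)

(3)

Reduce each to base SI dimensions:
  (1) kg·s⁻²
  (2) kg·s⁻²
  (3) m·s⁻¹
  (4) [kg·s⁻¹] / [s] = kg·s⁻²
All reduce to kg·s⁻² except (3), which is m·s⁻¹.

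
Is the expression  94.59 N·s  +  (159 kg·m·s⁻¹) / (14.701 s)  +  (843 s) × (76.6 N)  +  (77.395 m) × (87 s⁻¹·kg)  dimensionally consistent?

Expand each in SI base units:
  94.59 N·s:  N·s = kg·m·s⁻²·s = kg·m·s⁻¹
  (159 kg·m·s⁻¹) / (14.701 s):  [kg·m·s⁻¹] / [s] = kg·m·s⁻²
  (843 s) × (76.6 N):  [s] · [kg·m·s⁻²] = kg·m·s⁻¹
  (77.395 m) × (87 s⁻¹·kg):  [m] · [kg·s⁻¹] = kg·m·s⁻¹
The terms do not share a single dimension (kg·m·s⁻² vs kg·m·s⁻¹).

No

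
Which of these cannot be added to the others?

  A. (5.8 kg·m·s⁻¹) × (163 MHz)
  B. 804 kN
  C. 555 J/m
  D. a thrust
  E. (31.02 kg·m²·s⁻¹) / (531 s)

E.

Work out the base dimensions of each:
  A. [kg·m·s⁻¹] · [s⁻¹] = kg·m·s⁻²
  B. N = kg·m·s⁻²
  C. J·m⁻¹ = N·m·m⁻¹ = kg·m·s⁻²
  D. [thrust] = kg·m·s⁻²
  E. [kg·m²·s⁻¹] / [s] = kg·m²·s⁻²
All reduce to kg·m·s⁻² except E., which is kg·m²·s⁻².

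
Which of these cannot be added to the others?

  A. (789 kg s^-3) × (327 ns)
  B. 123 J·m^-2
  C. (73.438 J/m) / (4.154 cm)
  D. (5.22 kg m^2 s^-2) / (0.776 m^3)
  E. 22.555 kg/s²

D.

Expand each in SI base units:
  A. [kg·s⁻³] · [s] = kg·s⁻²
  B. J·m⁻² = N·m·m⁻² = kg·s⁻²
  C. [kg·m·s⁻²] / [m] = kg·s⁻²
  D. [kg·m²·s⁻²] / [m³] = kg·m⁻¹·s⁻²
  E. kg·s⁻²
All reduce to kg·s⁻² except D., which is kg·m⁻¹·s⁻².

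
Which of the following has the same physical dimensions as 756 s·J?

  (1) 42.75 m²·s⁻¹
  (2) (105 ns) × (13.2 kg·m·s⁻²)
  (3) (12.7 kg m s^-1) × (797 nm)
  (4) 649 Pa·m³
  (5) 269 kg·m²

Reference: J·s = N·m·s = kg·m²·s⁻¹.
Each option:
  (1) m²·s⁻¹
  (2) [s] · [kg·m·s⁻²] = kg·m·s⁻¹
  (3) [kg·m·s⁻¹] · [m] = kg·m²·s⁻¹  ← same
  (4) Pa·m³ = N·m⁻²·m³ = kg·m²·s⁻²
  (5) kg·m²
Only (3) matches kg·m²·s⁻¹.

(3)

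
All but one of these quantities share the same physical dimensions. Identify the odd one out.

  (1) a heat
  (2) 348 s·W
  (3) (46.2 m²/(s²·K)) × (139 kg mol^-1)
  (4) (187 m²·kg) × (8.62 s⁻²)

Dimensions:
  (1) [heat] = kg·m²·s⁻²
  (2) W·s = J·s⁻¹·s = kg·m²·s⁻²
  (3) [m²·s⁻²·K⁻¹] · [kg·mol⁻¹] = kg·m²·s⁻²·K⁻¹·mol⁻¹
  (4) [kg·m²] · [s⁻²] = kg·m²·s⁻²
All reduce to kg·m²·s⁻² except (3), which is kg·m²·s⁻²·K⁻¹·mol⁻¹.

(3)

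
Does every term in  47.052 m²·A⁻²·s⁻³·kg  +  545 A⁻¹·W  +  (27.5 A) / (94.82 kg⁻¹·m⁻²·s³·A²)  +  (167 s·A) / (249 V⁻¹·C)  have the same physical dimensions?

Reduce each to base SI dimensions:
  47.052 m²·A⁻²·s⁻³·kg:  kg·m²·s⁻³·A⁻²
  545 A⁻¹·W:  W·A⁻¹ = J·s⁻¹·A⁻¹ = kg·m²·s⁻³·A⁻¹
  (27.5 A) / (94.82 kg⁻¹·m⁻²·s³·A²):  [A] / [kg⁻¹·m⁻²·s³·A²] = kg·m²·s⁻³·A⁻¹
  (167 s·A) / (249 V⁻¹·C):  [s·A] / [kg⁻¹·m⁻²·s⁴·A²] = kg·m²·s⁻³·A⁻¹
The terms do not share a single dimension (kg·m²·s⁻³·A⁻² vs kg·m²·s⁻³·A⁻¹).

No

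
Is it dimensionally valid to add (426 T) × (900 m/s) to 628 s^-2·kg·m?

In SI base units:
  (426 T) × (900 m/s):  [kg·s⁻²·A⁻¹] · [m·s⁻¹] = kg·m·s⁻³·A⁻¹
  628 s^-2·kg·m:  kg·m·s⁻²
kg·m·s⁻³·A⁻¹ ≠ kg·m·s⁻², so they cannot be added.

No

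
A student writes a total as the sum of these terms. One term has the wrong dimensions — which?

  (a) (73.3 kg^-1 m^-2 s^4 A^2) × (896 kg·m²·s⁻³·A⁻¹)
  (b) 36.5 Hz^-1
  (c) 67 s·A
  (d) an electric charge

Work out the base dimensions of each:
  (a) [kg⁻¹·m⁻²·s⁴·A²] · [kg·m²·s⁻³·A⁻¹] = s·A
  (b) Hz⁻¹ = (s⁻¹)⁻¹ = s
  (c) A·s = s·A
  (d) [electric charge] = s·A
All reduce to s·A except (b), which is s.

(b)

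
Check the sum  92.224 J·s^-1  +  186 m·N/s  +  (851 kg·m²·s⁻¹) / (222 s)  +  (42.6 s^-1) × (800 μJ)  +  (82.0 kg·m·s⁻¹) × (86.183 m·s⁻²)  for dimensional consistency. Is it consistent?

No

Work out the base dimensions of each:
  92.224 J·s^-1:  J·s⁻¹ = N·m·s⁻¹ = kg·m²·s⁻³
  186 m·N/s:  N·m·s⁻¹ = kg·m·s⁻²·m·s⁻¹ = kg·m²·s⁻³
  (851 kg·m²·s⁻¹) / (222 s):  [kg·m²·s⁻¹] / [s] = kg·m²·s⁻²
  (42.6 s^-1) × (800 μJ):  [s⁻¹] · [kg·m²·s⁻²] = kg·m²·s⁻³
  (82.0 kg·m·s⁻¹) × (86.183 m·s⁻²):  [kg·m·s⁻¹] · [m·s⁻²] = kg·m²·s⁻³
The terms do not share a single dimension (kg·m²·s⁻² vs kg·m²·s⁻³).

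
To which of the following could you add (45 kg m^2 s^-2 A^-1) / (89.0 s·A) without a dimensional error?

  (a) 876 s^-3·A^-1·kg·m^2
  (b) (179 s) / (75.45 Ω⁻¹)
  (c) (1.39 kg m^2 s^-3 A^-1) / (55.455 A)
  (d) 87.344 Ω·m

Reference: [kg·m²·s⁻²·A⁻¹] / [s·A] = kg·m²·s⁻³·A⁻².
Each option:
  (a) kg·m²·s⁻³·A⁻¹
  (b) [s] / [kg⁻¹·m⁻²·s³·A²] = kg·m²·s⁻²·A⁻²
  (c) [kg·m²·s⁻³·A⁻¹] / [A] = kg·m²·s⁻³·A⁻²  ← same
  (d) Ω·m = V·A⁻¹·m = kg·m³·s⁻³·A⁻²
Only (c) matches kg·m²·s⁻³·A⁻².

(c)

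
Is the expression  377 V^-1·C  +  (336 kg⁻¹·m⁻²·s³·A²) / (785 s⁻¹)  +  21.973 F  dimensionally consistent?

Expand each in SI base units:
  377 V^-1·C:  C·V⁻¹ = s·A·(J·C⁻¹)⁻¹ = kg⁻¹·m⁻²·s⁴·A²
  (336 kg⁻¹·m⁻²·s³·A²) / (785 s⁻¹):  [kg⁻¹·m⁻²·s³·A²] / [s⁻¹] = kg⁻¹·m⁻²·s⁴·A²
  21.973 F:  F = C·V⁻¹ = kg⁻¹·m⁻²·s⁴·A²
Every term reduces to kg⁻¹·m⁻²·s⁴·A².

Yes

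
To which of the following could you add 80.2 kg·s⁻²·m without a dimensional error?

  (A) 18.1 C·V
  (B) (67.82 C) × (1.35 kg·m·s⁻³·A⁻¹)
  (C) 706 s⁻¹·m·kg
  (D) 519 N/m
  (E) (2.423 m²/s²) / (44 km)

(B)

Reference: kg·m·s⁻².
Each option:
  (A) C·V = s·A·J·C⁻¹ = kg·m²·s⁻²
  (B) [s·A] · [kg·m·s⁻³·A⁻¹] = kg·m·s⁻²  ← same
  (C) kg·m·s⁻¹
  (D) N·m⁻¹ = kg·m·s⁻²·m⁻¹ = kg·s⁻²
  (E) [m²·s⁻²] / [m] = m·s⁻²
Only (B) matches kg·m·s⁻².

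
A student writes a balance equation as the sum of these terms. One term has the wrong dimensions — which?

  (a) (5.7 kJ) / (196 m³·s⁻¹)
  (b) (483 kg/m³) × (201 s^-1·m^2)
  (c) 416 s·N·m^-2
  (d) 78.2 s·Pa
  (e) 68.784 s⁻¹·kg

Expand each in SI base units:
  (a) [kg·m²·s⁻²] / [m³·s⁻¹] = kg·m⁻¹·s⁻¹
  (b) [kg·m⁻³] · [m²·s⁻¹] = kg·m⁻¹·s⁻¹
  (c) N·s·m⁻² = kg·m·s⁻²·s·m⁻² = kg·m⁻¹·s⁻¹
  (d) Pa·s = N·m⁻²·s = kg·m⁻¹·s⁻¹
  (e) kg·s⁻¹
All reduce to kg·m⁻¹·s⁻¹ except (e), which is kg·s⁻¹.

(e)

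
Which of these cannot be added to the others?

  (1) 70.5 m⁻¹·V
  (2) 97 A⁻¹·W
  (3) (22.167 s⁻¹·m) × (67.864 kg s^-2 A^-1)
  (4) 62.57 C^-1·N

(2)

Reduce each to base SI dimensions:
  (1) V·m⁻¹ = J·C⁻¹·m⁻¹ = kg·m·s⁻³·A⁻¹
  (2) W·A⁻¹ = J·s⁻¹·A⁻¹ = kg·m²·s⁻³·A⁻¹
  (3) [m·s⁻¹] · [kg·s⁻²·A⁻¹] = kg·m·s⁻³·A⁻¹
  (4) N·C⁻¹ = kg·m·s⁻²·(s·A)⁻¹ = kg·m·s⁻³·A⁻¹
All reduce to kg·m·s⁻³·A⁻¹ except (2), which is kg·m²·s⁻³·A⁻¹.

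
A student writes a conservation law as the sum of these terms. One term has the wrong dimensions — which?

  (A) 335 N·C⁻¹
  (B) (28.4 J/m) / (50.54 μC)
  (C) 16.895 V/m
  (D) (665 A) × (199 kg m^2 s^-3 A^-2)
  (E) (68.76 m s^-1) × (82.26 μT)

(D)

Work out the base dimensions of each:
  (A) N·C⁻¹ = kg·m·s⁻²·(s·A)⁻¹ = kg·m·s⁻³·A⁻¹
  (B) [kg·m·s⁻²] / [s·A] = kg·m·s⁻³·A⁻¹
  (C) V·m⁻¹ = J·C⁻¹·m⁻¹ = kg·m·s⁻³·A⁻¹
  (D) [A] · [kg·m²·s⁻³·A⁻²] = kg·m²·s⁻³·A⁻¹
  (E) [m·s⁻¹] · [kg·s⁻²·A⁻¹] = kg·m·s⁻³·A⁻¹
All reduce to kg·m·s⁻³·A⁻¹ except (D), which is kg·m²·s⁻³·A⁻¹.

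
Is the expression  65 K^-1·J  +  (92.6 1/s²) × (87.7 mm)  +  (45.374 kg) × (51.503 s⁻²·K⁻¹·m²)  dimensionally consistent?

No

Reduce each to base SI dimensions:
  65 K^-1·J:  J·K⁻¹ = N·m·K⁻¹ = kg·m²·s⁻²·K⁻¹
  (92.6 1/s²) × (87.7 mm):  [s⁻²] · [m] = m·s⁻²
  (45.374 kg) × (51.503 s⁻²·K⁻¹·m²):  [kg] · [m²·s⁻²·K⁻¹] = kg·m²·s⁻²·K⁻¹
The terms do not share a single dimension (kg·m²·s⁻²·K⁻¹ vs m·s⁻²).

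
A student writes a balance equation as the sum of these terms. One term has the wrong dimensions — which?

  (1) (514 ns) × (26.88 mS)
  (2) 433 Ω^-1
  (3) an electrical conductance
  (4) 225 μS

(1)

Dimensions:
  (1) [s] · [kg⁻¹·m⁻²·s³·A²] = kg⁻¹·m⁻²·s⁴·A²
  (2) Ω⁻¹ = (V·A⁻¹)⁻¹ = kg⁻¹·m⁻²·s³·A²
  (3) [electrical conductance] = kg⁻¹·m⁻²·s³·A²
  (4) S = Ω⁻¹ = kg⁻¹·m⁻²·s³·A²
All reduce to kg⁻¹·m⁻²·s³·A² except (1), which is kg⁻¹·m⁻²·s⁴·A².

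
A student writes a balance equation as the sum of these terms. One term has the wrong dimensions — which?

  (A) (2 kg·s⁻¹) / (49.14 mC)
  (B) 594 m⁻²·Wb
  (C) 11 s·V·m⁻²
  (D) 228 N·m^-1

Reduce each to base SI dimensions:
  (A) [kg·s⁻¹] / [s·A] = kg·s⁻²·A⁻¹
  (B) Wb·m⁻² = V·s·m⁻² = kg·s⁻²·A⁻¹
  (C) V·s·m⁻² = J·C⁻¹·s·m⁻² = kg·s⁻²·A⁻¹
  (D) N·m⁻¹ = kg·m·s⁻²·m⁻¹ = kg·s⁻²
All reduce to kg·s⁻²·A⁻¹ except (D), which is kg·s⁻².

(D)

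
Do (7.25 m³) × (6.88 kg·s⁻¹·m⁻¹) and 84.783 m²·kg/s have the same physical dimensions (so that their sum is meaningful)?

Yes

Dimensions:
  (7.25 m³) × (6.88 kg·s⁻¹·m⁻¹):  [m³] · [kg·m⁻¹·s⁻¹] = kg·m²·s⁻¹
  84.783 m²·kg/s:  kg·m²·s⁻¹
Both are kg·m²·s⁻¹, so they have the same dimensions and can be added.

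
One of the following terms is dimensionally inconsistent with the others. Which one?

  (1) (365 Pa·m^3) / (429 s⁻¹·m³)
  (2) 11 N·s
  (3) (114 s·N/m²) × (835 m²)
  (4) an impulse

(1)

Work out the base dimensions of each:
  (1) [kg·m²·s⁻²] / [m³·s⁻¹] = kg·m⁻¹·s⁻¹
  (2) N·s = kg·m·s⁻²·s = kg·m·s⁻¹
  (3) [kg·m⁻¹·s⁻¹] · [m²] = kg·m·s⁻¹
  (4) [impulse] = kg·m·s⁻¹
All reduce to kg·m·s⁻¹ except (1), which is kg·m⁻¹·s⁻¹.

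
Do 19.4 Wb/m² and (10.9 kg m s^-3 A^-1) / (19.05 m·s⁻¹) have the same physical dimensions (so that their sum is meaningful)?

Yes

Work out the base dimensions of each:
  19.4 Wb/m²:  Wb·m⁻² = V·s·m⁻² = kg·s⁻²·A⁻¹
  (10.9 kg m s^-3 A^-1) / (19.05 m·s⁻¹):  [kg·m·s⁻³·A⁻¹] / [m·s⁻¹] = kg·s⁻²·A⁻¹
Both are kg·s⁻²·A⁻¹, so they have the same dimensions and can be added.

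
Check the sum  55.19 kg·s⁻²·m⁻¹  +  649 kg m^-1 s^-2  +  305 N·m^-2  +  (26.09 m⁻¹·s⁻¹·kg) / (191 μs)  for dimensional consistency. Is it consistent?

Expand each in SI base units:
  55.19 kg·s⁻²·m⁻¹:  kg·m⁻¹·s⁻²
  649 kg m^-1 s^-2:  kg·m⁻¹·s⁻²
  305 N·m^-2:  N·m⁻² = kg·m·s⁻²·m⁻² = kg·m⁻¹·s⁻²
  (26.09 m⁻¹·s⁻¹·kg) / (191 μs):  [kg·m⁻¹·s⁻¹] / [s] = kg·m⁻¹·s⁻²
Every term reduces to kg·m⁻¹·s⁻².

Yes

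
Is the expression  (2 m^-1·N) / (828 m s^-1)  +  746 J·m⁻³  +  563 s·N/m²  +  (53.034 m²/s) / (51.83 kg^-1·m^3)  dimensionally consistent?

No

Dimensions:
  (2 m^-1·N) / (828 m s^-1):  [kg·s⁻²] / [m·s⁻¹] = kg·m⁻¹·s⁻¹
  746 J·m⁻³:  J·m⁻³ = N·m·m⁻³ = kg·m⁻¹·s⁻²
  563 s·N/m²:  N·s·m⁻² = kg·m·s⁻²·s·m⁻² = kg·m⁻¹·s⁻¹
  (53.034 m²/s) / (51.83 kg^-1·m^3):  [m²·s⁻¹] / [kg⁻¹·m³] = kg·m⁻¹·s⁻¹
The terms do not share a single dimension (kg·m⁻¹·s⁻² vs kg·m⁻¹·s⁻¹).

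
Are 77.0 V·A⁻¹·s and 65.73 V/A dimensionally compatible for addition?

Reduce each to base SI dimensions:
  77.0 V·A⁻¹·s:  V·s·A⁻¹ = J·C⁻¹·s·A⁻¹ = kg·m²·s⁻²·A⁻²
  65.73 V/A:  V·A⁻¹ = J·C⁻¹·A⁻¹ = kg·m²·s⁻³·A⁻²
kg·m²·s⁻²·A⁻² ≠ kg·m²·s⁻³·A⁻², so they cannot be added.

No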